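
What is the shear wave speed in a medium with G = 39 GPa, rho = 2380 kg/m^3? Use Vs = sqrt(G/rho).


Convert G to Pa: G = 39e9 Pa
Compute G/rho = 39e9 / 2380 = 16386554.6218
Vs = sqrt(16386554.6218) = 4048.03 m/s

4048.03


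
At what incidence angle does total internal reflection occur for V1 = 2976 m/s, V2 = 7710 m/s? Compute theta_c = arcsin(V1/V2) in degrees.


V1/V2 = 2976/7710 = 0.385992
theta_c = arcsin(0.385992) = 22.7054 degrees

22.7054


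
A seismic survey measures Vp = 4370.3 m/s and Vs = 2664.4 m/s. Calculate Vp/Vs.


Vp/Vs = 4370.3 / 2664.4
= 1.6403

1.6403


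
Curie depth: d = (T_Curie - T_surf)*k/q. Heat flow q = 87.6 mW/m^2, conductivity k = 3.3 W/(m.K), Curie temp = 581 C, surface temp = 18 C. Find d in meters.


T_Curie - T_surf = 581 - 18 = 563 C
Convert q to W/m^2: 87.6 mW/m^2 = 0.0876 W/m^2
d = 563 * 3.3 / 0.0876 = 21208.9 m

21208.9


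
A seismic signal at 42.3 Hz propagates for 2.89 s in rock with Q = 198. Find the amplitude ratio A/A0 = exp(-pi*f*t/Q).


pi*f*t/Q = pi*42.3*2.89/198 = 1.939648
A/A0 = exp(-1.939648) = 0.143755

0.143755


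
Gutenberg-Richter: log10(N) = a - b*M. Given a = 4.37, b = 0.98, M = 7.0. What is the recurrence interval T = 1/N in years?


log10(N) = 4.37 - 0.98*7.0 = -2.49
N = 10^-2.49 = 0.003236
T = 1/N = 1/0.003236 = 309.0295 years

309.0295


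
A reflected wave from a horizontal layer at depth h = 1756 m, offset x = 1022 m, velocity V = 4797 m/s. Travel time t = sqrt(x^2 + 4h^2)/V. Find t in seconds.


x^2 + 4h^2 = 1022^2 + 4*1756^2 = 1044484 + 12334144 = 13378628
sqrt(13378628) = 3657.6807
t = 3657.6807 / 4797 = 0.7625 s

0.7625


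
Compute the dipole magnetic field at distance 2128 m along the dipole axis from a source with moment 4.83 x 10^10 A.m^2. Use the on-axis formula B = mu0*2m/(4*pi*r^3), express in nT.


m = 4.83 x 10^10 = 48300000000 A.m^2
2m = 96600000000 A.m^2
r^3 = 2128^3 = 9636401152
B = (4pi*10^-7) * 96600000000 / (4*pi * 9636401152) * 1e9
= 121391.140135 / 121094588264.67 * 1e9
= 1002.4489 nT

1002.4489


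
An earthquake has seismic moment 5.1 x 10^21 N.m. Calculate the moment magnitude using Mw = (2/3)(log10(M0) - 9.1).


log10(M0) = log10(5.1 x 10^21) = 21.7076
Mw = 2/3 * (21.7076 - 9.1)
= 2/3 * 12.6076
= 8.41

8.41


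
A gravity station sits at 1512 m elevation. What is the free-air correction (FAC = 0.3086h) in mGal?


FAC = 0.3086 * h
= 0.3086 * 1512
= 466.6032 mGal

466.6032


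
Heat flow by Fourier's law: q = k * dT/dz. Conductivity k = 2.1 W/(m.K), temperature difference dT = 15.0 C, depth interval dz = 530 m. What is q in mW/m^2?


q = k * dT / dz * 1000
= 2.1 * 15.0 / 530 * 1000
= 0.059434 * 1000
= 59.434 mW/m^2

59.434


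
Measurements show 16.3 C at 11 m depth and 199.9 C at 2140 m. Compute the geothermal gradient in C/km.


dT = 199.9 - 16.3 = 183.6 C
dz = 2140 - 11 = 2129 m
gradient = dT/dz * 1000 = 183.6/2129 * 1000 = 86.2377 C/km

86.2377


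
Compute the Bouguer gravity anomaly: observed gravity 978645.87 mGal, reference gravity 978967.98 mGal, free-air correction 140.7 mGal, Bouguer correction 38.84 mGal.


BA = g_obs - g_ref + FAC - BC
= 978645.87 - 978967.98 + 140.7 - 38.84
= -220.25 mGal

-220.25


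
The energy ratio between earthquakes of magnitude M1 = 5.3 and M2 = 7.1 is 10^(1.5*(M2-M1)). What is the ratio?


M2 - M1 = 7.1 - 5.3 = 1.8
1.5 * 1.8 = 2.7
ratio = 10^2.7 = 501.19

501.19


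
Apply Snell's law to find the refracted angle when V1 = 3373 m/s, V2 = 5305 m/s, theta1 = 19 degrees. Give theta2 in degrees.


sin(theta1) = sin(19 deg) = 0.325568
sin(theta2) = V2/V1 * sin(theta1) = 5305/3373 * 0.325568 = 0.512048
theta2 = arcsin(0.512048) = 30.8004 degrees

30.8004


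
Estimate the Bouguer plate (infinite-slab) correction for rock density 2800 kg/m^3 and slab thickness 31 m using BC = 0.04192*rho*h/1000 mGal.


BC = 0.04192 * rho * h / 1000
= 0.04192 * 2800 * 31 / 1000
= 3.6387 mGal

3.6387


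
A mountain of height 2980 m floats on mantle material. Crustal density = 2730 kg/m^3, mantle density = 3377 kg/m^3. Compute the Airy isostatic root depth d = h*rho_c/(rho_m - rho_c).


rho_m - rho_c = 3377 - 2730 = 647
d = 2980 * 2730 / 647
= 8135400 / 647
= 12574.03 m

12574.03


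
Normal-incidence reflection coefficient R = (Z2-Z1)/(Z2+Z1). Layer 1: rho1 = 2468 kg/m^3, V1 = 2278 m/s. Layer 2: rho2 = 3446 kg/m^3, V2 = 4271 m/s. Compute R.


Z1 = 2468 * 2278 = 5622104
Z2 = 3446 * 4271 = 14717866
R = (14717866 - 5622104) / (14717866 + 5622104) = 9095762 / 20339970 = 0.4472

0.4472


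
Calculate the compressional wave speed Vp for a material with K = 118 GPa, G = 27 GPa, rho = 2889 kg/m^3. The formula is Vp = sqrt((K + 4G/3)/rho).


First compute the effective modulus:
K + 4G/3 = 118e9 + 4*27e9/3 = 154000000000.0 Pa
Then divide by density:
154000000000.0 / 2889 = 53305642.0907 Pa/(kg/m^3)
Take the square root:
Vp = sqrt(53305642.0907) = 7301.07 m/s

7301.07


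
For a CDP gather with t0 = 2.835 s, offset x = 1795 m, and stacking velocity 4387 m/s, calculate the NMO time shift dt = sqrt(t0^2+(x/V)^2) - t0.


x/Vnmo = 1795/4387 = 0.409163
(x/Vnmo)^2 = 0.167415
t0^2 = 8.037225
sqrt(8.037225 + 0.167415) = 2.864374
dt = 2.864374 - 2.835 = 0.029374

0.029374


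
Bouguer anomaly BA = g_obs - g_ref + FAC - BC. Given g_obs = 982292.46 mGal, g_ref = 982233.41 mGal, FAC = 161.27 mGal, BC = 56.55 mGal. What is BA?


BA = g_obs - g_ref + FAC - BC
= 982292.46 - 982233.41 + 161.27 - 56.55
= 163.77 mGal

163.77


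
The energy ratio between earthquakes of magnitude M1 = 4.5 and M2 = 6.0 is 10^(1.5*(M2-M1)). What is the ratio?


M2 - M1 = 6.0 - 4.5 = 1.5
1.5 * 1.5 = 2.25
ratio = 10^2.25 = 177.83

177.83


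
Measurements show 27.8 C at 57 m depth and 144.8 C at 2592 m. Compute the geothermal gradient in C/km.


dT = 144.8 - 27.8 = 117.0 C
dz = 2592 - 57 = 2535 m
gradient = dT/dz * 1000 = 117.0/2535 * 1000 = 46.1538 C/km

46.1538


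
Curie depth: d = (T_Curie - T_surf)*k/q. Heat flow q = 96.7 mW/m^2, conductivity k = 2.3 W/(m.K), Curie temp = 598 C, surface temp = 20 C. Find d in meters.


T_Curie - T_surf = 598 - 20 = 578 C
Convert q to W/m^2: 96.7 mW/m^2 = 0.0967 W/m^2
d = 578 * 2.3 / 0.0967 = 13747.67 m

13747.67


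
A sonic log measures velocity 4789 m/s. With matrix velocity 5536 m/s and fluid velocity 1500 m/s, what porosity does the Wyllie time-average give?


1/V - 1/Vm = 1/4789 - 1/5536 = 2.818e-05
1/Vf - 1/Vm = 1/1500 - 1/5536 = 0.00048603
phi = 2.818e-05 / 0.00048603 = 0.058

0.058


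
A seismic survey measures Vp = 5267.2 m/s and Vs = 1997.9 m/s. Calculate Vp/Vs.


Vp/Vs = 5267.2 / 1997.9
= 2.6364

2.6364


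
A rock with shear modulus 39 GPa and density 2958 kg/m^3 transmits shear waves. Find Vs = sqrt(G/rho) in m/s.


Convert G to Pa: G = 39e9 Pa
Compute G/rho = 39e9 / 2958 = 13184584.1785
Vs = sqrt(13184584.1785) = 3631.06 m/s

3631.06


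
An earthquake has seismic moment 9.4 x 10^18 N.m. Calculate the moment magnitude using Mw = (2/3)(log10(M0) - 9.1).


log10(M0) = log10(9.4 x 10^18) = 18.9731
Mw = 2/3 * (18.9731 - 9.1)
= 2/3 * 9.8731
= 6.58

6.58


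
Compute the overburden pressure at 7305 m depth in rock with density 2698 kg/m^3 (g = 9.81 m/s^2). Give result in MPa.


P = rho * g * z / 1e6
= 2698 * 9.81 * 7305 / 1e6
= 193344210.9 / 1e6
= 193.3442 MPa

193.3442


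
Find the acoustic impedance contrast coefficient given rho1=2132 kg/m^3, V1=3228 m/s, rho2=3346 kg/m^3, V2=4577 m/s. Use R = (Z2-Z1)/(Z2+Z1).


Z1 = 2132 * 3228 = 6882096
Z2 = 3346 * 4577 = 15314642
R = (15314642 - 6882096) / (15314642 + 6882096) = 8432546 / 22196738 = 0.3799

0.3799


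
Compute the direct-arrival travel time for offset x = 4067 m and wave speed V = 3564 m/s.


t = x / V
= 4067 / 3564
= 1.1411 s

1.1411


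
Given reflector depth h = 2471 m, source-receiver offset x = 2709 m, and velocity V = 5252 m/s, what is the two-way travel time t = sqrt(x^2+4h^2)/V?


x^2 + 4h^2 = 2709^2 + 4*2471^2 = 7338681 + 24423364 = 31762045
sqrt(31762045) = 5635.7826
t = 5635.7826 / 5252 = 1.0731 s

1.0731


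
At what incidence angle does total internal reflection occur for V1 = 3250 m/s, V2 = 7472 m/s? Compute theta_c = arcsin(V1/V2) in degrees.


V1/V2 = 3250/7472 = 0.434957
theta_c = arcsin(0.434957) = 25.7826 degrees

25.7826


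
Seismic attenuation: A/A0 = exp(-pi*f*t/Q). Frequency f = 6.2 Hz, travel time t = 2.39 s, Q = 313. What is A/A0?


pi*f*t/Q = pi*6.2*2.39/313 = 0.148729
A/A0 = exp(-0.148729) = 0.861803

0.861803


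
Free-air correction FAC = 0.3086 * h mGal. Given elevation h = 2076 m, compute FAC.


FAC = 0.3086 * h
= 0.3086 * 2076
= 640.6536 mGal

640.6536


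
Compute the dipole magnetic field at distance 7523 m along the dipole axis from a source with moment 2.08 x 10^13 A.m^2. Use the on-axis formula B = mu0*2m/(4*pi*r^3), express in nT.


m = 2.08 x 10^13 = 20800000000000 A.m^2
2m = 41600000000000 A.m^2
r^3 = 7523^3 = 425768164667
B = (4pi*10^-7) * 41600000000000 / (4*pi * 425768164667) * 1e9
= 52276101.755734 / 5350360553001.03 * 1e9
= 9770.5755 nT

9770.5755


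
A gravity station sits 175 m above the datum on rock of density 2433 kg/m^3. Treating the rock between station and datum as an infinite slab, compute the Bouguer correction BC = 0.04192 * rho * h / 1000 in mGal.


BC = 0.04192 * rho * h / 1000
= 0.04192 * 2433 * 175 / 1000
= 17.8485 mGal

17.8485


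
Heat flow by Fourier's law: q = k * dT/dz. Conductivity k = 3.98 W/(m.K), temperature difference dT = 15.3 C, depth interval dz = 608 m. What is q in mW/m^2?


q = k * dT / dz * 1000
= 3.98 * 15.3 / 608 * 1000
= 0.100155 * 1000
= 100.1546 mW/m^2

100.1546


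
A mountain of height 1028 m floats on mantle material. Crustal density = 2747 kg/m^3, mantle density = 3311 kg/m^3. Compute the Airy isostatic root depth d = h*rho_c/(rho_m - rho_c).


rho_m - rho_c = 3311 - 2747 = 564
d = 1028 * 2747 / 564
= 2823916 / 564
= 5006.94 m

5006.94


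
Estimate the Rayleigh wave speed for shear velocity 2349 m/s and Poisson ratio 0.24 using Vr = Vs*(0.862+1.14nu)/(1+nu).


Numerator factor = 0.862 + 1.14*0.24 = 1.1356
Denominator = 1 + 0.24 = 1.24
Vr = 2349 * 1.1356 / 1.24 = 2151.23 m/s

2151.23


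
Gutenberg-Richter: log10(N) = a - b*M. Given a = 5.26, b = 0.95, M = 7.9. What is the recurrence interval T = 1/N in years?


log10(N) = 5.26 - 0.95*7.9 = -2.245
N = 10^-2.245 = 0.005689
T = 1/N = 1/0.005689 = 175.7924 years

175.7924


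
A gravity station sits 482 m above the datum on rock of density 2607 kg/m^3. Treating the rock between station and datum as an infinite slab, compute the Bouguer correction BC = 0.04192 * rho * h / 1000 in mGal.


BC = 0.04192 * rho * h / 1000
= 0.04192 * 2607 * 482 / 1000
= 52.6756 mGal

52.6756


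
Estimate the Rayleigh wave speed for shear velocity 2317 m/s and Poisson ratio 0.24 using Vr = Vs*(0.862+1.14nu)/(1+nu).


Numerator factor = 0.862 + 1.14*0.24 = 1.1356
Denominator = 1 + 0.24 = 1.24
Vr = 2317 * 1.1356 / 1.24 = 2121.92 m/s

2121.92


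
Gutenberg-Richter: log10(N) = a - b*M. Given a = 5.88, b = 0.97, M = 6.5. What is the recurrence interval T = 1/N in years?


log10(N) = 5.88 - 0.97*6.5 = -0.425
N = 10^-0.425 = 0.375837
T = 1/N = 1/0.375837 = 2.6607 years

2.6607


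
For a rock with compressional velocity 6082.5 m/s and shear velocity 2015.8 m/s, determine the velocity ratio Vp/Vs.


Vp/Vs = 6082.5 / 2015.8
= 3.0174

3.0174


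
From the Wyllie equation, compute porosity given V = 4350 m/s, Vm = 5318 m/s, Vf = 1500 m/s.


1/V - 1/Vm = 1/4350 - 1/5318 = 4.184e-05
1/Vf - 1/Vm = 1/1500 - 1/5318 = 0.00047863
phi = 4.184e-05 / 0.00047863 = 0.0874

0.0874


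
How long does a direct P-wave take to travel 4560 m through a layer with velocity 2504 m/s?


t = x / V
= 4560 / 2504
= 1.8211 s

1.8211


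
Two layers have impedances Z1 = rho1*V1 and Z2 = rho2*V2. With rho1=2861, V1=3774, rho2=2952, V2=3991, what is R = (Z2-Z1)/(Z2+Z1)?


Z1 = 2861 * 3774 = 10797414
Z2 = 2952 * 3991 = 11781432
R = (11781432 - 10797414) / (11781432 + 10797414) = 984018 / 22578846 = 0.0436

0.0436


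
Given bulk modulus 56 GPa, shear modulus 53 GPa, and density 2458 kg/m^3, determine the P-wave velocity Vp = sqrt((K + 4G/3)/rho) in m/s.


First compute the effective modulus:
K + 4G/3 = 56e9 + 4*53e9/3 = 126666666666.67 Pa
Then divide by density:
126666666666.67 / 2458 = 51532411.1744 Pa/(kg/m^3)
Take the square root:
Vp = sqrt(51532411.1744) = 7178.61 m/s

7178.61


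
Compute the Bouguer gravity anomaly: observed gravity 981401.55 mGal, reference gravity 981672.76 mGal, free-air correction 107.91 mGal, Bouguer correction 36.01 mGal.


BA = g_obs - g_ref + FAC - BC
= 981401.55 - 981672.76 + 107.91 - 36.01
= -199.31 mGal

-199.31


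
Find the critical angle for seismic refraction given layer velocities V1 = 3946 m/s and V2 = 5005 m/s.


V1/V2 = 3946/5005 = 0.788412
theta_c = arcsin(0.788412) = 52.0373 degrees

52.0373


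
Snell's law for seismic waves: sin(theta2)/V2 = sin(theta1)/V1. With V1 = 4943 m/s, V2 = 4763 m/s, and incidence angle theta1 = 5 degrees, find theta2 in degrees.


sin(theta1) = sin(5 deg) = 0.087156
sin(theta2) = V2/V1 * sin(theta1) = 4763/4943 * 0.087156 = 0.083982
theta2 = arcsin(0.083982) = 4.8175 degrees

4.8175


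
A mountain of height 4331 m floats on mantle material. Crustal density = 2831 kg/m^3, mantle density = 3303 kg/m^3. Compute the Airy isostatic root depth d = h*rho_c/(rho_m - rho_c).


rho_m - rho_c = 3303 - 2831 = 472
d = 4331 * 2831 / 472
= 12261061 / 472
= 25976.82 m

25976.82


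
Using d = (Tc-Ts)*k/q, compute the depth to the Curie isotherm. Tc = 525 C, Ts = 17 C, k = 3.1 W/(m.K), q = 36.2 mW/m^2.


T_Curie - T_surf = 525 - 17 = 508 C
Convert q to W/m^2: 36.2 mW/m^2 = 0.0362 W/m^2
d = 508 * 3.1 / 0.0362 = 43502.76 m

43502.76


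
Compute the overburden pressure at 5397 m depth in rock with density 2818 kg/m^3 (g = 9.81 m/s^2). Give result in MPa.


P = rho * g * z / 1e6
= 2818 * 9.81 * 5397 / 1e6
= 149197798.26 / 1e6
= 149.1978 MPa

149.1978


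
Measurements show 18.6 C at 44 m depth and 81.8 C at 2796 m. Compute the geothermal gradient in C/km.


dT = 81.8 - 18.6 = 63.2 C
dz = 2796 - 44 = 2752 m
gradient = dT/dz * 1000 = 63.2/2752 * 1000 = 22.9651 C/km

22.9651


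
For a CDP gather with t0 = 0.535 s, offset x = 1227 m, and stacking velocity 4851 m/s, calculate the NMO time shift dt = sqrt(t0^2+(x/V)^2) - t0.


x/Vnmo = 1227/4851 = 0.252938
(x/Vnmo)^2 = 0.063977
t0^2 = 0.286225
sqrt(0.286225 + 0.063977) = 0.591779
dt = 0.591779 - 0.535 = 0.056779

0.056779


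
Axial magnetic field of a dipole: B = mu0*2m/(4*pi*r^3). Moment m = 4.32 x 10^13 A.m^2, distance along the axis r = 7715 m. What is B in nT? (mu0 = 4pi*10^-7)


m = 4.32 x 10^13 = 43200000000000 A.m^2
2m = 86400000000000 A.m^2
r^3 = 7715^3 = 459206250875
B = (4pi*10^-7) * 86400000000000 / (4*pi * 459206250875) * 1e9
= 108573442.108063 / 5770555936925.65 * 1e9
= 18815.0749 nT

18815.0749


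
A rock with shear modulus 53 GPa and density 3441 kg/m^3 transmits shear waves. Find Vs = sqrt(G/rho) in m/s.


Convert G to Pa: G = 53e9 Pa
Compute G/rho = 53e9 / 3441 = 15402499.2735
Vs = sqrt(15402499.2735) = 3924.6 m/s

3924.6


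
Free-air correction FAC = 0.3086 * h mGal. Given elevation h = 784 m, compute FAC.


FAC = 0.3086 * h
= 0.3086 * 784
= 241.9424 mGal

241.9424


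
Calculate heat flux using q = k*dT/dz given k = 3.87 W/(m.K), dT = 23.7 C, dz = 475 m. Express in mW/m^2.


q = k * dT / dz * 1000
= 3.87 * 23.7 / 475 * 1000
= 0.193093 * 1000
= 193.0926 mW/m^2

193.0926


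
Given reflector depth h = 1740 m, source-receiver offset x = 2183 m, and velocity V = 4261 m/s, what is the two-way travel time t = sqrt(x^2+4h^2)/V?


x^2 + 4h^2 = 2183^2 + 4*1740^2 = 4765489 + 12110400 = 16875889
sqrt(16875889) = 4108.0274
t = 4108.0274 / 4261 = 0.9641 s

0.9641


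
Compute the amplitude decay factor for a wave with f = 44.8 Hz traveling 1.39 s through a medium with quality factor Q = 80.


pi*f*t/Q = pi*44.8*1.39/80 = 2.445416
A/A0 = exp(-2.445416) = 0.08669

0.08669


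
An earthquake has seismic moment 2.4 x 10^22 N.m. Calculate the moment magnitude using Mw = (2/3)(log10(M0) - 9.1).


log10(M0) = log10(2.4 x 10^22) = 22.3802
Mw = 2/3 * (22.3802 - 9.1)
= 2/3 * 13.2802
= 8.85

8.85


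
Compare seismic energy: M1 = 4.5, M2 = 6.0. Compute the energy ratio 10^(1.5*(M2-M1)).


M2 - M1 = 6.0 - 4.5 = 1.5
1.5 * 1.5 = 2.25
ratio = 10^2.25 = 177.83

177.83


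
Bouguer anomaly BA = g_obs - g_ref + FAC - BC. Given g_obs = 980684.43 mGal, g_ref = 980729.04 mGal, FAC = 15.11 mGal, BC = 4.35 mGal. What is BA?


BA = g_obs - g_ref + FAC - BC
= 980684.43 - 980729.04 + 15.11 - 4.35
= -33.85 mGal

-33.85


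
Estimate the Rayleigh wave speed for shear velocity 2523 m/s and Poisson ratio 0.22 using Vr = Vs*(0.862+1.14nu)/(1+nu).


Numerator factor = 0.862 + 1.14*0.22 = 1.1128
Denominator = 1 + 0.22 = 1.22
Vr = 2523 * 1.1128 / 1.22 = 2301.31 m/s

2301.31


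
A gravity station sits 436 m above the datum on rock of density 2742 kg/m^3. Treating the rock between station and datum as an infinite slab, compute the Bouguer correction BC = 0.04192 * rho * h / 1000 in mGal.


BC = 0.04192 * rho * h / 1000
= 0.04192 * 2742 * 436 / 1000
= 50.1159 mGal

50.1159


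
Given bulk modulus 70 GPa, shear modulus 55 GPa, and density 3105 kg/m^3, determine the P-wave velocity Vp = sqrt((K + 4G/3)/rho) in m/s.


First compute the effective modulus:
K + 4G/3 = 70e9 + 4*55e9/3 = 143333333333.33 Pa
Then divide by density:
143333333333.33 / 3105 = 46162104.1331 Pa/(kg/m^3)
Take the square root:
Vp = sqrt(46162104.1331) = 6794.27 m/s

6794.27


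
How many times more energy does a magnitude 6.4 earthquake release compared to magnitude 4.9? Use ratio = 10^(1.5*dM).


M2 - M1 = 6.4 - 4.9 = 1.5
1.5 * 1.5 = 2.25
ratio = 10^2.25 = 177.83

177.83


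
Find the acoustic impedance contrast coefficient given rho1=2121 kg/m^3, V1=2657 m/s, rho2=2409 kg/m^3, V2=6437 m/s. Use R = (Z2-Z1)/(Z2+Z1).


Z1 = 2121 * 2657 = 5635497
Z2 = 2409 * 6437 = 15506733
R = (15506733 - 5635497) / (15506733 + 5635497) = 9871236 / 21142230 = 0.4669

0.4669


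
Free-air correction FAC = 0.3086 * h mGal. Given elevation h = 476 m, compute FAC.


FAC = 0.3086 * h
= 0.3086 * 476
= 146.8936 mGal

146.8936


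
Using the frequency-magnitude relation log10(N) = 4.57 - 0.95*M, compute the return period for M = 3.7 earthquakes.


log10(N) = 4.57 - 0.95*3.7 = 1.055
N = 10^1.055 = 11.350108
T = 1/N = 1/11.350108 = 0.0881 years

0.0881


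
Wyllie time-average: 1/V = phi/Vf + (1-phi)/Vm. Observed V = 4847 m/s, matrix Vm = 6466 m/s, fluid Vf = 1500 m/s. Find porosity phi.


1/V - 1/Vm = 1/4847 - 1/6466 = 5.166e-05
1/Vf - 1/Vm = 1/1500 - 1/6466 = 0.00051201
phi = 5.166e-05 / 0.00051201 = 0.1009

0.1009


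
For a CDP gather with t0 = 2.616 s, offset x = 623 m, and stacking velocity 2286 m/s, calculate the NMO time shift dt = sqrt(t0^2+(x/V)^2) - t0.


x/Vnmo = 623/2286 = 0.272528
(x/Vnmo)^2 = 0.074272
t0^2 = 6.843456
sqrt(6.843456 + 0.074272) = 2.630157
dt = 2.630157 - 2.616 = 0.014157

0.014157


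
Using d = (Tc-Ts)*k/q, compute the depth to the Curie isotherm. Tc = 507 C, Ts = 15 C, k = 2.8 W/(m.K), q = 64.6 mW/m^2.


T_Curie - T_surf = 507 - 15 = 492 C
Convert q to W/m^2: 64.6 mW/m^2 = 0.0646 W/m^2
d = 492 * 2.8 / 0.0646 = 21325.08 m

21325.08


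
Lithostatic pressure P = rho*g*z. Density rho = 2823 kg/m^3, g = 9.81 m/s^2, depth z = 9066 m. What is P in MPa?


P = rho * g * z / 1e6
= 2823 * 9.81 * 9066 / 1e6
= 251070449.58 / 1e6
= 251.0704 MPa

251.0704


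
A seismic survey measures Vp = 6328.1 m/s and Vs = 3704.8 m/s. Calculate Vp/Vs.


Vp/Vs = 6328.1 / 3704.8
= 1.7081

1.7081


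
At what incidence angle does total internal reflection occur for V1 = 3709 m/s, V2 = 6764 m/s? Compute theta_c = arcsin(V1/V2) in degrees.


V1/V2 = 3709/6764 = 0.548344
theta_c = arcsin(0.548344) = 33.2535 degrees

33.2535


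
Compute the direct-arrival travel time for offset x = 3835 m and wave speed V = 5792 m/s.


t = x / V
= 3835 / 5792
= 0.6621 s

0.6621


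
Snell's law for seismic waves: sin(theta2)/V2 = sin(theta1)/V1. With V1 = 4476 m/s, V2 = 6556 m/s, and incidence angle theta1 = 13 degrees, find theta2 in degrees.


sin(theta1) = sin(13 deg) = 0.224951
sin(theta2) = V2/V1 * sin(theta1) = 6556/4476 * 0.224951 = 0.329486
theta2 = arcsin(0.329486) = 19.2376 degrees

19.2376


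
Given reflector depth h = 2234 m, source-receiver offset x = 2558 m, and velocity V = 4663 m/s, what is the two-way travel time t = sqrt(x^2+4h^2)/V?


x^2 + 4h^2 = 2558^2 + 4*2234^2 = 6543364 + 19963024 = 26506388
sqrt(26506388) = 5148.4355
t = 5148.4355 / 4663 = 1.1041 s

1.1041


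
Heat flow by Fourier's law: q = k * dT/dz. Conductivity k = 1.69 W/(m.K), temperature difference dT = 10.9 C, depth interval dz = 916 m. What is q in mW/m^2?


q = k * dT / dz * 1000
= 1.69 * 10.9 / 916 * 1000
= 0.02011 * 1000
= 20.1103 mW/m^2

20.1103


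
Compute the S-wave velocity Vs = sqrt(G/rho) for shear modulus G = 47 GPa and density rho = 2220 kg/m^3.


Convert G to Pa: G = 47e9 Pa
Compute G/rho = 47e9 / 2220 = 21171171.1712
Vs = sqrt(21171171.1712) = 4601.21 m/s

4601.21


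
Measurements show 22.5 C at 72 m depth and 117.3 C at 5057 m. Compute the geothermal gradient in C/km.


dT = 117.3 - 22.5 = 94.8 C
dz = 5057 - 72 = 4985 m
gradient = dT/dz * 1000 = 94.8/4985 * 1000 = 19.0171 C/km

19.0171


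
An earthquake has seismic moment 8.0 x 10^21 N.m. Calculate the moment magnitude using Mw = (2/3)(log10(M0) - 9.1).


log10(M0) = log10(8.0 x 10^21) = 21.9031
Mw = 2/3 * (21.9031 - 9.1)
= 2/3 * 12.8031
= 8.54

8.54


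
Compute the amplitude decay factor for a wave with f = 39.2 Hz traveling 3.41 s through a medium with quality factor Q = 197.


pi*f*t/Q = pi*39.2*3.41/197 = 2.13169
A/A0 = exp(-2.13169) = 0.118637

0.118637


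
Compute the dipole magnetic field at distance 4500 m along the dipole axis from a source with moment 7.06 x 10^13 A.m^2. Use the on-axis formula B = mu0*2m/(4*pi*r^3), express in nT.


m = 7.06 x 10^13 = 70600000000000 A.m^2
2m = 141200000000000 A.m^2
r^3 = 4500^3 = 91125000000
B = (4pi*10^-7) * 141200000000000 / (4*pi * 91125000000) * 1e9
= 177437153.074752 / 1145110522233.48 * 1e9
= 154951.989 nT

154951.989


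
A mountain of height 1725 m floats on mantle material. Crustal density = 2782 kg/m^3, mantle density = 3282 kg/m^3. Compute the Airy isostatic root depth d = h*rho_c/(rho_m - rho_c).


rho_m - rho_c = 3282 - 2782 = 500
d = 1725 * 2782 / 500
= 4798950 / 500
= 9597.9 m

9597.9


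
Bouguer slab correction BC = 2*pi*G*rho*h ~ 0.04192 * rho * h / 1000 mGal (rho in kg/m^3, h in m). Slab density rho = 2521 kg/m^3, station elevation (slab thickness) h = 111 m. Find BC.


BC = 0.04192 * rho * h / 1000
= 0.04192 * 2521 * 111 / 1000
= 11.7305 mGal

11.7305


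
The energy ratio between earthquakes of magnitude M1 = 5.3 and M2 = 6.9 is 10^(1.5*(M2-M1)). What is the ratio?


M2 - M1 = 6.9 - 5.3 = 1.6
1.5 * 1.6 = 2.4
ratio = 10^2.4 = 251.19

251.19


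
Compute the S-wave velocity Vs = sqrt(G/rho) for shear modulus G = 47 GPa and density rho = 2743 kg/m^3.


Convert G to Pa: G = 47e9 Pa
Compute G/rho = 47e9 / 2743 = 17134524.2435
Vs = sqrt(17134524.2435) = 4139.39 m/s

4139.39


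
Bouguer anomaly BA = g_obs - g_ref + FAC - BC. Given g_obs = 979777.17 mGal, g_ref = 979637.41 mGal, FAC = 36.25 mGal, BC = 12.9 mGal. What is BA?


BA = g_obs - g_ref + FAC - BC
= 979777.17 - 979637.41 + 36.25 - 12.9
= 163.11 mGal

163.11


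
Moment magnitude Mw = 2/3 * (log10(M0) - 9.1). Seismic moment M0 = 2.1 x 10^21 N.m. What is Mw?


log10(M0) = log10(2.1 x 10^21) = 21.3222
Mw = 2/3 * (21.3222 - 9.1)
= 2/3 * 12.2222
= 8.15

8.15


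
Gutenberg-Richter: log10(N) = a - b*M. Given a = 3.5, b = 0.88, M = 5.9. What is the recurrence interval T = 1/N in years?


log10(N) = 3.5 - 0.88*5.9 = -1.692
N = 10^-1.692 = 0.020324
T = 1/N = 1/0.020324 = 49.204 years

49.204


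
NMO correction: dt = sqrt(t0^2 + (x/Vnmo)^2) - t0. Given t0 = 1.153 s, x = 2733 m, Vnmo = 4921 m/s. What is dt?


x/Vnmo = 2733/4921 = 0.555375
(x/Vnmo)^2 = 0.308441
t0^2 = 1.329409
sqrt(1.329409 + 0.308441) = 1.279785
dt = 1.279785 - 1.153 = 0.126785

0.126785


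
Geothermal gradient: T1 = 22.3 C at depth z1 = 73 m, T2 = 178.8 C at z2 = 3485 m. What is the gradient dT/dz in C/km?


dT = 178.8 - 22.3 = 156.5 C
dz = 3485 - 73 = 3412 m
gradient = dT/dz * 1000 = 156.5/3412 * 1000 = 45.8675 C/km

45.8675


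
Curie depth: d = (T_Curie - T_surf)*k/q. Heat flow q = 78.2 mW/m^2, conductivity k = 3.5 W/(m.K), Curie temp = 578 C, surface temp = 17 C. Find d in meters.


T_Curie - T_surf = 578 - 17 = 561 C
Convert q to W/m^2: 78.2 mW/m^2 = 0.0782 W/m^2
d = 561 * 3.5 / 0.0782 = 25108.7 m

25108.7


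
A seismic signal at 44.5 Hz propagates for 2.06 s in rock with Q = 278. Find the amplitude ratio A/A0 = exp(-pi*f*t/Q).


pi*f*t/Q = pi*44.5*2.06/278 = 1.035935
A/A0 = exp(-1.035935) = 0.354895

0.354895


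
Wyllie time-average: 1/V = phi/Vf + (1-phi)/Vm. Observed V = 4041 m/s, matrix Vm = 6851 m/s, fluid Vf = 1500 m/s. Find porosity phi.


1/V - 1/Vm = 1/4041 - 1/6851 = 0.0001015
1/Vf - 1/Vm = 1/1500 - 1/6851 = 0.0005207
phi = 0.0001015 / 0.0005207 = 0.1949

0.1949


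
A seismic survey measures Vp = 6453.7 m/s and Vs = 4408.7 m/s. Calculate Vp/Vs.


Vp/Vs = 6453.7 / 4408.7
= 1.4639

1.4639


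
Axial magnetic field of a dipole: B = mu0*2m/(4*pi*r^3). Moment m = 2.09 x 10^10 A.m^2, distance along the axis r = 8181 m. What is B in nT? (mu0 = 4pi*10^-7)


m = 2.09 x 10^10 = 20900000000 A.m^2
2m = 41800000000 A.m^2
r^3 = 8181^3 = 547544193741
B = (4pi*10^-7) * 41800000000 / (4*pi * 547544193741) * 1e9
= 52527.429168 / 6880643266289.89 * 1e9
= 7.6341 nT

7.6341


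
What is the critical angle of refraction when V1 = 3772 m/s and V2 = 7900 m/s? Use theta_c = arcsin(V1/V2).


V1/V2 = 3772/7900 = 0.477468
theta_c = arcsin(0.477468) = 28.5202 degrees

28.5202


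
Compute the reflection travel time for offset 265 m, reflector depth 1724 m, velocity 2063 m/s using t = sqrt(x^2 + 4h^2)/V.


x^2 + 4h^2 = 265^2 + 4*1724^2 = 70225 + 11888704 = 11958929
sqrt(11958929) = 3458.1684
t = 3458.1684 / 2063 = 1.6763 s

1.6763


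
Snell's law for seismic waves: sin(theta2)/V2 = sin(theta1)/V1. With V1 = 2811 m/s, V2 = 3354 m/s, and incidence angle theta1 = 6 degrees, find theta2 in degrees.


sin(theta1) = sin(6 deg) = 0.104528
sin(theta2) = V2/V1 * sin(theta1) = 3354/2811 * 0.104528 = 0.12472
theta2 = arcsin(0.12472) = 7.1646 degrees

7.1646


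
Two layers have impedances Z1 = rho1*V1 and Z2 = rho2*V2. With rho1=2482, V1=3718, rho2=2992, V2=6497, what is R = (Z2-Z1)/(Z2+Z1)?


Z1 = 2482 * 3718 = 9228076
Z2 = 2992 * 6497 = 19439024
R = (19439024 - 9228076) / (19439024 + 9228076) = 10210948 / 28667100 = 0.3562

0.3562


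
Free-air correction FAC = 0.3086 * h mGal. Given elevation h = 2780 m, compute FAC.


FAC = 0.3086 * h
= 0.3086 * 2780
= 857.908 mGal

857.908


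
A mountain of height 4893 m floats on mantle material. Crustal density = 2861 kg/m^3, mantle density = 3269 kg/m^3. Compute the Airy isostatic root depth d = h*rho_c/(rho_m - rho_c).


rho_m - rho_c = 3269 - 2861 = 408
d = 4893 * 2861 / 408
= 13998873 / 408
= 34310.96 m

34310.96


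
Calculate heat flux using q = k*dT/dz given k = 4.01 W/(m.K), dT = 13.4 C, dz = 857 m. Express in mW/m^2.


q = k * dT / dz * 1000
= 4.01 * 13.4 / 857 * 1000
= 0.0627 * 1000
= 62.7001 mW/m^2

62.7001


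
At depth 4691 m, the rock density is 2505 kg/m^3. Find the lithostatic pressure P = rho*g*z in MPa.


P = rho * g * z / 1e6
= 2505 * 9.81 * 4691 / 1e6
= 115276868.55 / 1e6
= 115.2769 MPa

115.2769


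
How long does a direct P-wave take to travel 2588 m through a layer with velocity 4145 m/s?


t = x / V
= 2588 / 4145
= 0.6244 s

0.6244


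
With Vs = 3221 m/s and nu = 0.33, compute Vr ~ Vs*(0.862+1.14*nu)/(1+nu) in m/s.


Numerator factor = 0.862 + 1.14*0.33 = 1.2382
Denominator = 1 + 0.33 = 1.33
Vr = 3221 * 1.2382 / 1.33 = 2998.68 m/s

2998.68


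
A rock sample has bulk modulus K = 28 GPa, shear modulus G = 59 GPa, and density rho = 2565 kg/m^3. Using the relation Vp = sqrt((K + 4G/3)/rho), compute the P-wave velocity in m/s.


First compute the effective modulus:
K + 4G/3 = 28e9 + 4*59e9/3 = 106666666666.67 Pa
Then divide by density:
106666666666.67 / 2565 = 41585445.0942 Pa/(kg/m^3)
Take the square root:
Vp = sqrt(41585445.0942) = 6448.68 m/s

6448.68


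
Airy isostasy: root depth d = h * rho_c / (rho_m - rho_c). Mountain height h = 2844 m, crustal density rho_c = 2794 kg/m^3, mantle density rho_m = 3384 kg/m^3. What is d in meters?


rho_m - rho_c = 3384 - 2794 = 590
d = 2844 * 2794 / 590
= 7946136 / 590
= 13468.03 m

13468.03


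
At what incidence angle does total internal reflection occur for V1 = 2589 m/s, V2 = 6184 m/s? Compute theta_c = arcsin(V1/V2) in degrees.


V1/V2 = 2589/6184 = 0.418661
theta_c = arcsin(0.418661) = 24.7501 degrees

24.7501


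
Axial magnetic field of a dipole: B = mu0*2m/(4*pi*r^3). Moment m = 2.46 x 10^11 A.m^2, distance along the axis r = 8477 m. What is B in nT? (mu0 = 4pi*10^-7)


m = 2.46 x 10^11 = 246000000000 A.m^2
2m = 492000000000 A.m^2
r^3 = 8477^3 = 609153227333
B = (4pi*10^-7) * 492000000000 / (4*pi * 609153227333) * 1e9
= 618265.434226 / 7654845215599.46 * 1e9
= 80.7679 nT

80.7679


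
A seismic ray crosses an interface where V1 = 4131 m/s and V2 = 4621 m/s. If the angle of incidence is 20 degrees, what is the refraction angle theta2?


sin(theta1) = sin(20 deg) = 0.34202
sin(theta2) = V2/V1 * sin(theta1) = 4621/4131 * 0.34202 = 0.382589
theta2 = arcsin(0.382589) = 22.4941 degrees

22.4941


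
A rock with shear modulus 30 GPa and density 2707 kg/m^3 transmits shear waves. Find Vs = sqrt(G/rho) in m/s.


Convert G to Pa: G = 30e9 Pa
Compute G/rho = 30e9 / 2707 = 11082379.0174
Vs = sqrt(11082379.0174) = 3329.02 m/s

3329.02


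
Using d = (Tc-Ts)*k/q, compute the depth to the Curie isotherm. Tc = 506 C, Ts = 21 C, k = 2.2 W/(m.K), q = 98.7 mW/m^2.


T_Curie - T_surf = 506 - 21 = 485 C
Convert q to W/m^2: 98.7 mW/m^2 = 0.0987 W/m^2
d = 485 * 2.2 / 0.0987 = 10810.54 m

10810.54


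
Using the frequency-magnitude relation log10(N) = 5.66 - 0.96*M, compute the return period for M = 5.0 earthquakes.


log10(N) = 5.66 - 0.96*5.0 = 0.86
N = 10^0.86 = 7.24436
T = 1/N = 1/7.24436 = 0.138 years

0.138


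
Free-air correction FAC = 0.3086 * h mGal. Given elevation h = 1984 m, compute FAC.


FAC = 0.3086 * h
= 0.3086 * 1984
= 612.2624 mGal

612.2624


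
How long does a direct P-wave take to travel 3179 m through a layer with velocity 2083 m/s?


t = x / V
= 3179 / 2083
= 1.5262 s

1.5262


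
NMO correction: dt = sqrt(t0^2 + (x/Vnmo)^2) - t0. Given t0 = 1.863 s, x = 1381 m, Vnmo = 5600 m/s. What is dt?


x/Vnmo = 1381/5600 = 0.246607
(x/Vnmo)^2 = 0.060815
t0^2 = 3.470769
sqrt(3.470769 + 0.060815) = 1.879251
dt = 1.879251 - 1.863 = 0.016251

0.016251


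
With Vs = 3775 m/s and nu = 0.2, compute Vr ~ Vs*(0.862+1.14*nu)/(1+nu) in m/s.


Numerator factor = 0.862 + 1.14*0.2 = 1.09
Denominator = 1 + 0.2 = 1.2
Vr = 3775 * 1.09 / 1.2 = 3428.96 m/s

3428.96


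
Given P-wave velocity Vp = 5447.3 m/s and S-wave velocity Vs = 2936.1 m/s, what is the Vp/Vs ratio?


Vp/Vs = 5447.3 / 2936.1
= 1.8553

1.8553


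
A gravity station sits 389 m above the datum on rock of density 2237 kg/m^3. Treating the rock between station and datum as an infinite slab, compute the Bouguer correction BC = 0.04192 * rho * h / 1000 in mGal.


BC = 0.04192 * rho * h / 1000
= 0.04192 * 2237 * 389 / 1000
= 36.4785 mGal

36.4785


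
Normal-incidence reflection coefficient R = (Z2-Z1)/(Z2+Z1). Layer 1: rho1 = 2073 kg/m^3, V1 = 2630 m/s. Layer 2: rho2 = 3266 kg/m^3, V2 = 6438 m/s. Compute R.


Z1 = 2073 * 2630 = 5451990
Z2 = 3266 * 6438 = 21026508
R = (21026508 - 5451990) / (21026508 + 5451990) = 15574518 / 26478498 = 0.5882

0.5882


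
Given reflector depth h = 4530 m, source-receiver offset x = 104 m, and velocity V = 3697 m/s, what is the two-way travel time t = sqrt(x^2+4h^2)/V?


x^2 + 4h^2 = 104^2 + 4*4530^2 = 10816 + 82083600 = 82094416
sqrt(82094416) = 9060.5969
t = 9060.5969 / 3697 = 2.4508 s

2.4508


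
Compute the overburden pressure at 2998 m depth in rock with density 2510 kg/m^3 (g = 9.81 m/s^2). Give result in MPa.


P = rho * g * z / 1e6
= 2510 * 9.81 * 2998 / 1e6
= 73820053.8 / 1e6
= 73.8201 MPa

73.8201


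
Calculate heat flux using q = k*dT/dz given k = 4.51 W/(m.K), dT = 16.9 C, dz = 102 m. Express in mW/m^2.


q = k * dT / dz * 1000
= 4.51 * 16.9 / 102 * 1000
= 0.747245 * 1000
= 747.2451 mW/m^2

747.2451


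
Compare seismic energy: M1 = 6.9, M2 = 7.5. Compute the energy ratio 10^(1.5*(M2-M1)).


M2 - M1 = 7.5 - 6.9 = 0.6
1.5 * 0.6 = 0.9
ratio = 10^0.9 = 7.94

7.94


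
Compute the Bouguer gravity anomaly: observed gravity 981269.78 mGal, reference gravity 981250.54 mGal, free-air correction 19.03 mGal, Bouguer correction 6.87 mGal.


BA = g_obs - g_ref + FAC - BC
= 981269.78 - 981250.54 + 19.03 - 6.87
= 31.4 mGal

31.4


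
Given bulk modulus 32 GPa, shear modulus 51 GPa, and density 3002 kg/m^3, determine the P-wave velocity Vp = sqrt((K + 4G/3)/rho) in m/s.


First compute the effective modulus:
K + 4G/3 = 32e9 + 4*51e9/3 = 100000000000.0 Pa
Then divide by density:
100000000000.0 / 3002 = 33311125.9161 Pa/(kg/m^3)
Take the square root:
Vp = sqrt(33311125.9161) = 5771.58 m/s

5771.58


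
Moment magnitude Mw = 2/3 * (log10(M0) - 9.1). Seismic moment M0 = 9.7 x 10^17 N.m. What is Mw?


log10(M0) = log10(9.7 x 10^17) = 17.9868
Mw = 2/3 * (17.9868 - 9.1)
= 2/3 * 8.8868
= 5.92

5.92


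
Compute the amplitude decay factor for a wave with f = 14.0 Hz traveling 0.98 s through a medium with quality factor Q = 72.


pi*f*t/Q = pi*14.0*0.98/72 = 0.598648
A/A0 = exp(-0.598648) = 0.549554

0.549554


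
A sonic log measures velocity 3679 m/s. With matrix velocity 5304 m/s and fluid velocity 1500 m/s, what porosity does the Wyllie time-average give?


1/V - 1/Vm = 1/3679 - 1/5304 = 8.328e-05
1/Vf - 1/Vm = 1/1500 - 1/5304 = 0.00047813
phi = 8.328e-05 / 0.00047813 = 0.1742

0.1742


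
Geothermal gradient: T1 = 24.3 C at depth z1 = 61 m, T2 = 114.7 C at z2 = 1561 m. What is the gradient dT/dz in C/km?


dT = 114.7 - 24.3 = 90.4 C
dz = 1561 - 61 = 1500 m
gradient = dT/dz * 1000 = 90.4/1500 * 1000 = 60.2667 C/km

60.2667


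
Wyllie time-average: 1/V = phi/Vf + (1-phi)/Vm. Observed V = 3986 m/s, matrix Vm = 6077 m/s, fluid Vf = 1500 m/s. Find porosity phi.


1/V - 1/Vm = 1/3986 - 1/6077 = 8.632e-05
1/Vf - 1/Vm = 1/1500 - 1/6077 = 0.00050211
phi = 8.632e-05 / 0.00050211 = 0.1719

0.1719


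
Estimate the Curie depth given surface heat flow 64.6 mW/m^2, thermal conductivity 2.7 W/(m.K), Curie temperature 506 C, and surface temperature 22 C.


T_Curie - T_surf = 506 - 22 = 484 C
Convert q to W/m^2: 64.6 mW/m^2 = 0.0646 W/m^2
d = 484 * 2.7 / 0.0646 = 20229.1 m

20229.1


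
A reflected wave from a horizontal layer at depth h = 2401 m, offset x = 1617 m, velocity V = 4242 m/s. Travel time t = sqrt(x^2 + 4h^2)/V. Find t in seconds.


x^2 + 4h^2 = 1617^2 + 4*2401^2 = 2614689 + 23059204 = 25673893
sqrt(25673893) = 5066.9412
t = 5066.9412 / 4242 = 1.1945 s

1.1945


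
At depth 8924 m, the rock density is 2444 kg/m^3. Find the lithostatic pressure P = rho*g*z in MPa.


P = rho * g * z / 1e6
= 2444 * 9.81 * 8924 / 1e6
= 213958611.36 / 1e6
= 213.9586 MPa

213.9586


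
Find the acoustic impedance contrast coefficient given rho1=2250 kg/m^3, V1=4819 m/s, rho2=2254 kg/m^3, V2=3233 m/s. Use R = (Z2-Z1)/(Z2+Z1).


Z1 = 2250 * 4819 = 10842750
Z2 = 2254 * 3233 = 7287182
R = (7287182 - 10842750) / (7287182 + 10842750) = -3555568 / 18129932 = -0.1961

-0.1961


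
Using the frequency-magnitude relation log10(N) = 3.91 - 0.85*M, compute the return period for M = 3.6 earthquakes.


log10(N) = 3.91 - 0.85*3.6 = 0.85
N = 10^0.85 = 7.079458
T = 1/N = 1/7.079458 = 0.1413 years

0.1413


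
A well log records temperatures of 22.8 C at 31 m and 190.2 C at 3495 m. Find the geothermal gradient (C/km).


dT = 190.2 - 22.8 = 167.4 C
dz = 3495 - 31 = 3464 m
gradient = dT/dz * 1000 = 167.4/3464 * 1000 = 48.3256 C/km

48.3256


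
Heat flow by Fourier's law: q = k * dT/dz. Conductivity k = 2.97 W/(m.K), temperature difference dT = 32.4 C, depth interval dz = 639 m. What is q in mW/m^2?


q = k * dT / dz * 1000
= 2.97 * 32.4 / 639 * 1000
= 0.150592 * 1000
= 150.5915 mW/m^2

150.5915


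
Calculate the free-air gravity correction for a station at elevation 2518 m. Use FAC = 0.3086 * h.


FAC = 0.3086 * h
= 0.3086 * 2518
= 777.0548 mGal

777.0548


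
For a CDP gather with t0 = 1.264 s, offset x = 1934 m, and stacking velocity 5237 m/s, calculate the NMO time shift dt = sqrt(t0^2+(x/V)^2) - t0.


x/Vnmo = 1934/5237 = 0.369295
(x/Vnmo)^2 = 0.136379
t0^2 = 1.597696
sqrt(1.597696 + 0.136379) = 1.316843
dt = 1.316843 - 1.264 = 0.052843

0.052843


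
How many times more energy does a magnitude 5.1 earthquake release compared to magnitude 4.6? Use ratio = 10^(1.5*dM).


M2 - M1 = 5.1 - 4.6 = 0.5
1.5 * 0.5 = 0.75
ratio = 10^0.75 = 5.62

5.62


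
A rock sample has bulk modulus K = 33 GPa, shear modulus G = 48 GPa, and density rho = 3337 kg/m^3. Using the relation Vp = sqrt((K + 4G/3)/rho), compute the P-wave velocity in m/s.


First compute the effective modulus:
K + 4G/3 = 33e9 + 4*48e9/3 = 97000000000.0 Pa
Then divide by density:
97000000000.0 / 3337 = 29068025.1723 Pa/(kg/m^3)
Take the square root:
Vp = sqrt(29068025.1723) = 5391.48 m/s

5391.48


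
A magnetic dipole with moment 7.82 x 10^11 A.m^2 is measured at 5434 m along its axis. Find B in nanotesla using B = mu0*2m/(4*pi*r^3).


m = 7.82 x 10^11 = 782000000000 A.m^2
2m = 1564000000000 A.m^2
r^3 = 5434^3 = 160457086504
B = (4pi*10^-7) * 1564000000000 / (4*pi * 160457086504) * 1e9
= 1965380.364086 / 2016363216709.55 * 1e9
= 974.7154 nT

974.7154


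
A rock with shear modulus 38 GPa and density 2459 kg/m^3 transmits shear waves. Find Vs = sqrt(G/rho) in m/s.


Convert G to Pa: G = 38e9 Pa
Compute G/rho = 38e9 / 2459 = 15453436.3562
Vs = sqrt(15453436.3562) = 3931.09 m/s

3931.09


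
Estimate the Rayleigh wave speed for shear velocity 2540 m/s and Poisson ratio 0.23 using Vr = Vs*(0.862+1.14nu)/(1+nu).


Numerator factor = 0.862 + 1.14*0.23 = 1.1242
Denominator = 1 + 0.23 = 1.23
Vr = 2540 * 1.1242 / 1.23 = 2321.52 m/s

2321.52


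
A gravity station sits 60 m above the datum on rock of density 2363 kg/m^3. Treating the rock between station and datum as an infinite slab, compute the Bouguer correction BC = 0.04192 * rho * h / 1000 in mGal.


BC = 0.04192 * rho * h / 1000
= 0.04192 * 2363 * 60 / 1000
= 5.9434 mGal

5.9434


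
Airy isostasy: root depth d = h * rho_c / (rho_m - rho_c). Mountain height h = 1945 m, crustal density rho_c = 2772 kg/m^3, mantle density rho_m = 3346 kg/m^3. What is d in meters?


rho_m - rho_c = 3346 - 2772 = 574
d = 1945 * 2772 / 574
= 5391540 / 574
= 9392.93 m

9392.93


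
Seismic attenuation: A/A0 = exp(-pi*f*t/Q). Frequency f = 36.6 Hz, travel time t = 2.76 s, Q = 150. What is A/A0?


pi*f*t/Q = pi*36.6*2.76/150 = 2.115674
A/A0 = exp(-2.115674) = 0.120552

0.120552


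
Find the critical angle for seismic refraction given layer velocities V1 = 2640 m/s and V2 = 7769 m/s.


V1/V2 = 2640/7769 = 0.339812
theta_c = arcsin(0.339812) = 19.8654 degrees

19.8654
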